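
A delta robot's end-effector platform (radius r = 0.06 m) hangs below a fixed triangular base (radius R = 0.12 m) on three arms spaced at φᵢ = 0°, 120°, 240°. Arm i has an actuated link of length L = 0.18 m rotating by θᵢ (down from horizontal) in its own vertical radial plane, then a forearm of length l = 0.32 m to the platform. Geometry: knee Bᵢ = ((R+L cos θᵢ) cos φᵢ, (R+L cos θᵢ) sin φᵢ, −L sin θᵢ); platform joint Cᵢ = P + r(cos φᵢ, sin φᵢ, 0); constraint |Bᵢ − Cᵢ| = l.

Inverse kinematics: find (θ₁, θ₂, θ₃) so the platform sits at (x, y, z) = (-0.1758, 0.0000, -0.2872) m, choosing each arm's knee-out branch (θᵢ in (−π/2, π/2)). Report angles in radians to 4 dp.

arm 1 (φ=0.0°): x'=-0.1758, y'=0.0000
  A=0.2358, B=-0.2872, C=(l²−L²−A²−y'²−z²)/(2L)=-0.1891
  θ1 = atan2(B,A) + arccos(C/0.3716) = 1.2214
rotate P by −φ2: (0.0879, 0.1522, -0.2872)
  e−x'=-0.0279;  (l²−L²−(e−x')²−y'²−z²)/2L = -0.1012
  √(A²+B²)=0.2886;  θ2 = -1.6676+1.9292 ≈ 0.2616
φ3=240.0° → target in arm frame (0.0879, -0.1522)
  A cos θ + B sin θ = C:  -0.0279·cos θ + -0.2872·sin θ = -0.1012
  γ=atan2(-0.2872,-0.0279)=-1.6676;  ψ=arccos(-0.3508)=1.9292;  θ3=γ+ψ≈0.2616

θ₁ = 1.2214, θ₂ = 0.2616, θ₃ = 0.2616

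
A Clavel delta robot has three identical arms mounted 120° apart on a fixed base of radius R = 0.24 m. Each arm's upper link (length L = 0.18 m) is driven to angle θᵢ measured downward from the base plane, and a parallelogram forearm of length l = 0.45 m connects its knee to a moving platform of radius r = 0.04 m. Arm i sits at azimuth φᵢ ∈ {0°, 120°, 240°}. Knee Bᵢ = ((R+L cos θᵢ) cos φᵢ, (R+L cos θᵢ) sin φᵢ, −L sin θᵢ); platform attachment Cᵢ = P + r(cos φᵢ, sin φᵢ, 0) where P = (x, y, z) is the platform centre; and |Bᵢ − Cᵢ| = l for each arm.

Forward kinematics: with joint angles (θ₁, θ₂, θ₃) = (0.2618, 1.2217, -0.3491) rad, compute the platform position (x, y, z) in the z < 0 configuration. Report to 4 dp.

centre 1 = (0.3739·cos0.0°, 0.3739·sin0.0°, -0.0466) = (0.3739, 0.0000, -0.0466)
centre 2 = (0.2616·cos120.0°, 0.2616·sin120.0°, -0.1691) = (-0.1308, 0.2265, -0.1691)
arm 3 at φ=240.0°: (R−r)+L cos θ3 = 0.3691;  centre 3 = (-0.1846, -0.3197, 0.0616)
|centre ₂|²−|centre ₁|² = -0.0449;  |centre ₃|²−|centre ₁|² = -0.0019
linear system: -1.0093x+0.4531y = -0.0449−-0.2451z; -1.1169x+-0.6394y = -0.0019−0.2163z
Cramer: x(z) = 0.0257-0.0510z;  y(z) = -0.0419+0.4274z
quadratic in z: (1.1853)z²+(0.0929)z+(-0.0773)=0, √Δ=0.6126 → z ∈ {-0.2976, 0.2193}; z = -0.2976 (taking z<0)
x = 0.0409, y = -0.1691

(0.0409, -0.1691, -0.2976)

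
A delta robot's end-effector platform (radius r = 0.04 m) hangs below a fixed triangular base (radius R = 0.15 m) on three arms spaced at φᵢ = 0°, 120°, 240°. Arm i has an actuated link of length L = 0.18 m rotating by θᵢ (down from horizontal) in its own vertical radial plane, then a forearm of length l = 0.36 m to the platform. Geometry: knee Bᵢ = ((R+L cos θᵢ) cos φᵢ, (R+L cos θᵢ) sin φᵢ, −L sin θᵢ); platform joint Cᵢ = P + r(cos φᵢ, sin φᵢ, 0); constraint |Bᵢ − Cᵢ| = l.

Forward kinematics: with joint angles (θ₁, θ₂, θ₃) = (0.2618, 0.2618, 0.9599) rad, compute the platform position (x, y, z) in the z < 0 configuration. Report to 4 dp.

φ1=0.0°: virtual centre (0.2839, 0.0000, -0.0466), radius l
φ2=120.0°: virtual centre (-0.1419, 0.2458, -0.0466), radius l
arm 3 at φ=240.0°: (R−r)+L cos θ3 = 0.2132;  O3 = (-0.1066, -0.1847, -0.1474)
subtract pairs → two planes through P
plane₁₂: -0.8516x+0.4917y+0.0000z = 0.0000
Cramer: x(z) = 0.0109-0.1420z;  y(z) = 0.0189-0.2459z
into |P−O₁|² = l²: 1.0806z² + 0.1614z + -0.0526 = 0;  Δ = 0.2533;  z = -0.3075 or 0.1582 → z<0 root = -0.3075
x = 0.0546, y = 0.0946

(0.0546, 0.0946, -0.3075)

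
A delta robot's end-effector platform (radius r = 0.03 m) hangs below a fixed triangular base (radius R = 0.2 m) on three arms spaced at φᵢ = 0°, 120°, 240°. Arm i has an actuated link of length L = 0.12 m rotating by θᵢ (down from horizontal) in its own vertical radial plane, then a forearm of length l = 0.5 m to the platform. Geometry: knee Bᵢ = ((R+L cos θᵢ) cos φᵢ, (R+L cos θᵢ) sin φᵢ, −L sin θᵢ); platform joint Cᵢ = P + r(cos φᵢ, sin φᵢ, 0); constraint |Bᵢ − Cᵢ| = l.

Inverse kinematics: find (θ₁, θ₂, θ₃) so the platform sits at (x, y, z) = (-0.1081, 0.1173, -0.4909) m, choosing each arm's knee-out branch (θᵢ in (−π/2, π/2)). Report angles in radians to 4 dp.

arm 1 (φ=0.0°): x'=-0.1081, y'=0.1173
  A cos θ + B sin θ = C:  0.2781·cos θ + -0.4909·sin θ = -0.4020
  √(A²+B²)=0.5642;  θ1 = -1.0554+2.3639 ≈ 1.3085
rotate P by −φ2: (0.1556, 0.0350, -0.4909)
  A cos θ + B sin θ = C:  0.0144·cos θ + -0.4909·sin θ = -0.0284
  √(A²+B²)=0.4911;  θ2 = -1.5415+1.6286 ≈ 0.0871
φ3=240.0° → target in arm frame (-0.0475, -0.1523)
  A cos θ + B sin θ = C:  0.2175·cos θ + -0.4909·sin θ = -0.3162
  θ3 = atan2(B,A) + arccos(C/0.5369) = 1.0468

θ₁ = 1.3085, θ₂ = 0.0871, θ₃ = 1.0468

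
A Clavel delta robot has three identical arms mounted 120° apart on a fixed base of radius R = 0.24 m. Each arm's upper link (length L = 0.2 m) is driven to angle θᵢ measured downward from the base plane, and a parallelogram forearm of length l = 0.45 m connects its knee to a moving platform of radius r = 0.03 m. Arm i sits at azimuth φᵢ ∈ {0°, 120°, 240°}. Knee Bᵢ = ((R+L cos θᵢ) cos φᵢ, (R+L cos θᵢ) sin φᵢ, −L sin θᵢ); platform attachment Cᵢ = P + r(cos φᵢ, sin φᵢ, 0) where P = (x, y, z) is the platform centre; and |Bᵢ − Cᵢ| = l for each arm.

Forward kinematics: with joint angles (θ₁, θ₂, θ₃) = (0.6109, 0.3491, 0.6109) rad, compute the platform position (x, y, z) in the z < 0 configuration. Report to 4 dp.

(-0.0176, 0.0304, -0.3347)

φ1=0.0°: virtual centre (0.3738, 0.0000, -0.1147), radius l
arm 2 at φ=120.0°: (R−r)+L cos θ2 = 0.3979;  centre 2 = (-0.1990, 0.3446, -0.0684)
arm 3 at φ=240.0°: (R−r)+L cos θ3 = 0.3738;  centre 3 = (-0.1869, -0.3237, -0.1147)
eliminate P² terms by subtracting sphere 1 from 2 and 3
plane₁₂: -1.1456x+0.6892y+0.0926z = 0.0101
det = 1.5147;  x = -0.0043+0.0396z,  y = 0.0075+-0.0686z
into |P−centre ₁|² = l²: 1.0063z² + 0.1985z + -0.0463 = 0;  Δ = 0.2257;  z = -0.3347 or 0.1374 → z<0 root = -0.3347
x = -0.0176, y = 0.0304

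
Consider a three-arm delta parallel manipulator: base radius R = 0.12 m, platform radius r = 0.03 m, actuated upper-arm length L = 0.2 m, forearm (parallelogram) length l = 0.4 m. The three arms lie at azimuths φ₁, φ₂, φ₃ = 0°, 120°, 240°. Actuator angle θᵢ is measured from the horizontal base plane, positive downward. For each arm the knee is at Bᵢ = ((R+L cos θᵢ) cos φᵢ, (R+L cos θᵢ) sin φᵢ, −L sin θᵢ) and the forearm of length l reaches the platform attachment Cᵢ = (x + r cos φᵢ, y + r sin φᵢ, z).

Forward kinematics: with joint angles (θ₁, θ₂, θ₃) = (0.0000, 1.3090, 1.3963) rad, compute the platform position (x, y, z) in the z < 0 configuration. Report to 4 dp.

arm 1 at φ=0.0°: (R−r)+L cos θ1 = 0.2900;  centre 1 = (0.2900, 0.0000, 0.0000)
centre 2 = (0.1418·cos120.0°, 0.1418·sin120.0°, -0.1932) = (-0.0709, 0.1228, -0.1932)
φ3=240.0°: virtual centre (-0.0624, -0.1080, -0.1970), radius l
subtract pairs → two planes through P
linear system: -0.7218x+0.2455y = -0.0267−-0.3864z; -0.7047x+-0.2160y = -0.0297−-0.3939z
Cramer: x(z) = 0.0397-0.5478z;  y(z) = 0.0081-0.0366z
quadratic in z: (1.3014)z²+(0.2736)z+(-0.0973)=0, √Δ=0.7625 → z ∈ {-0.3981, 0.1878}; z = -0.3981 (taking z<0)
x = 0.2578, y = 0.0227

(0.2578, 0.0227, -0.3981)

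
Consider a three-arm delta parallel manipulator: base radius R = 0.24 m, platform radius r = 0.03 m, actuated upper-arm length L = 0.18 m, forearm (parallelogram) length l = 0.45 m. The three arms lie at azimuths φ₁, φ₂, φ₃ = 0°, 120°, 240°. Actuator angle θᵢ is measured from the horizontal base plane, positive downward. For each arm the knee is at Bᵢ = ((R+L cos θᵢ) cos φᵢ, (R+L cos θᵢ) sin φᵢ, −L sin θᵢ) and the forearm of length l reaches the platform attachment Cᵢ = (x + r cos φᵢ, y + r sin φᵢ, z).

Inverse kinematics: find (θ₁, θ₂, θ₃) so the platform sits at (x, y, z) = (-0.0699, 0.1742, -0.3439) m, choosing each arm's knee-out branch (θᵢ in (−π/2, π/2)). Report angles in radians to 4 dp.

θ₁ = 1.0473, θ₂ = -0.3492, θ₃ = 1.2216

φ1=0.0° → target in arm frame (-0.0699, 0.1742)
  e−x'=0.2799;  (l²−L²−(e−x')²−y'²−z²)/2L = -0.1579
  √(A²+B²)=0.4434;  θ1 = -0.8876+1.9350 ≈ 1.0473
rotate P by −φ2: (0.1858, -0.0266, -0.3439)
  A=0.0242, B=-0.3439, C=(l²−L²−A²−y'²−z²)/(2L)=0.1404
  √(A²+B²)=0.3447;  θ2 = -1.5006+1.1514 ≈ -0.3492
arm 3 (φ=240.0°): x'=-0.1159, y'=-0.1476
  A=0.3259, B=-0.3439, C=(l²−L²−A²−y'²−z²)/(2L)=-0.2116
  θ3 = atan2(B,A) + arccos(C/0.4738) = 1.2216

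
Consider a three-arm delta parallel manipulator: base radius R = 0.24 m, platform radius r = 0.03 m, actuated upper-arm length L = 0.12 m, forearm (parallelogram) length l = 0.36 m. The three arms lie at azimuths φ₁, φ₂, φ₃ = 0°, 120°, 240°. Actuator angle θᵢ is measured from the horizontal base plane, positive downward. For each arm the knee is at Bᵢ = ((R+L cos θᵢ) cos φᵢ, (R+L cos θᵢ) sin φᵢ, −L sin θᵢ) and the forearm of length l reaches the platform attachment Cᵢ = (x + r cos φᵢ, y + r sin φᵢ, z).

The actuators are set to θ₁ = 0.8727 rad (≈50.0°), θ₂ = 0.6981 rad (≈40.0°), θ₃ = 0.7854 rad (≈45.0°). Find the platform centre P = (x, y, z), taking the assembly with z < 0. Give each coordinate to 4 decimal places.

φ1=0.0°: virtual centre (0.2871, 0.0000, -0.0919), radius l
φ2=120.0°: virtual centre (-0.1510, 0.2615, -0.0771), radius l
arm 3 at φ=240.0°: ρ3 = 0.2949;  O3 = (-0.1474, -0.2553, -0.0849)
|O₂|²−|O₁|² = 0.0062;  |O₃|²−|O₁|² = 0.0032
linear system: -0.8762x+0.5230y = 0.0062−0.0296z; -0.8691x+-0.5107y = 0.0032−0.0142z
Cramer: x(z) = -0.0054+0.0250z;  y(z) = 0.0028-0.0148z
quadratic in z: (1.0008)z²+(0.1692)z+(-0.0356)=0, √Δ=0.4135 → z ∈ {-0.2911, 0.1221}; z = -0.2911 (taking z<0)
x = -0.0127, y = 0.0071

(-0.0127, 0.0071, -0.2911)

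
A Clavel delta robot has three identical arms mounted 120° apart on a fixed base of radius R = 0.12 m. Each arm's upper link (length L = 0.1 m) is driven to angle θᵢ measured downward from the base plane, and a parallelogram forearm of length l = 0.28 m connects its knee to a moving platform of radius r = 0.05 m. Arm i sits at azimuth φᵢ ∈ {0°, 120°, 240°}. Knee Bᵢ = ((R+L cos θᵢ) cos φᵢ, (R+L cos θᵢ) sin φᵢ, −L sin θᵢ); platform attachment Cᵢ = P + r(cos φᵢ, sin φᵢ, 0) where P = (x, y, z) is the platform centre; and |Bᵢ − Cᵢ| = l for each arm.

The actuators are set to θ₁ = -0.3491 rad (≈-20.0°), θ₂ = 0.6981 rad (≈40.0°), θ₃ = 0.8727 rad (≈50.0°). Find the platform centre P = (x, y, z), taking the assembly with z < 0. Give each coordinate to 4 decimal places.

centre 1 = (0.1640·cos0.0°, 0.1640·sin0.0°, 0.0342) = (0.1640, 0.0000, 0.0342)
φ2=120.0°: virtual centre (-0.0733, 0.1270, -0.0643), radius l
arm 3 at φ=240.0°: (R−r)+L cos θ3 = 0.1343;  centre 3 = (-0.0671, -0.1163, -0.0766)
|centre ₂|²−|centre ₁|² = -0.0024;  |centre ₃|²−|centre ₁|² = -0.0042
linear system: -0.4745x+0.2539y = -0.0024−-0.1970z; -0.4622x+-0.2326y = -0.0042−-0.2216z
Cramer: x(z) = 0.0071-0.4483z;  y(z) = 0.0037-0.0621z
sphere 1 gives Az²+Bz+C=0 with A=1.2048, B=0.0717, C=-0.0526;  B²−4AC=0.2587;  roots -0.2409, 0.1813;  negative root z = -0.2409
x = 0.1151, y = 0.0187

(0.1151, 0.0187, -0.2409)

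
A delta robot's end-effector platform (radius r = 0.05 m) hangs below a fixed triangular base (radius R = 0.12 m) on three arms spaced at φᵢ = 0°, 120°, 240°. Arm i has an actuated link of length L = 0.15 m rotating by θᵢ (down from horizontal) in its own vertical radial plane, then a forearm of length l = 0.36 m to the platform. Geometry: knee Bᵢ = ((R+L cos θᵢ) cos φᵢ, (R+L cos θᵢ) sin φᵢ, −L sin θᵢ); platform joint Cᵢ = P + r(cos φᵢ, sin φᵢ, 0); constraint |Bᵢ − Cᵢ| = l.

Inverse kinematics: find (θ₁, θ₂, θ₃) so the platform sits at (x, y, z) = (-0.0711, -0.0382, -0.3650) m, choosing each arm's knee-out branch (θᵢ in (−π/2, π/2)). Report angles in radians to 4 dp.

φ1=0.0° → target in arm frame (-0.0711, -0.0382)
  e−x'=0.1411;  (l²−L²−(e−x')²−y'²−z²)/2L = -0.1583
  √(A²+B²)=0.3913;  θ1 = -1.2019+1.9873 ≈ 0.7854
φ2=120.0° → target in arm frame (0.0025, 0.0807)
  A=0.0675, B=-0.3650, C=(l²−L²−A²−y'²−z²)/(2L)=-0.1240
  θ2 = atan2(B,A) + arccos(C/0.3712) = 0.5235
rotate P by −φ3: (0.0686, -0.0425, -0.3650)
  A=0.0014, B=-0.3650, C=(l²−L²−A²−y'²−z²)/(2L)=-0.0931
  √(A²+B²)=0.3650;  θ3 = -1.5670+1.8287 ≈ 0.2617

θ₁ = 0.7854, θ₂ = 0.5235, θ₃ = 0.2617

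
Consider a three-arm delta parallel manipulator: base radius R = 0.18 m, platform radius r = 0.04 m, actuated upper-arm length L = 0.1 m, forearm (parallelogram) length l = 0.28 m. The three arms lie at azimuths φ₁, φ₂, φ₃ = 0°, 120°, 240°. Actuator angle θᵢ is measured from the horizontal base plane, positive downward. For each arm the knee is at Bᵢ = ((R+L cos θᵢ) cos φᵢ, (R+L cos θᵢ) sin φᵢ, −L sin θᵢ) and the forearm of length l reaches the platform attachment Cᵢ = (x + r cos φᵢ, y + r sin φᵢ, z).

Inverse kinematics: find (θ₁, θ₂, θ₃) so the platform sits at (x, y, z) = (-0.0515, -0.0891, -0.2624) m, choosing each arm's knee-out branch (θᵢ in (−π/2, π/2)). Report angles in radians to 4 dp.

θ₁ = 1.3970, θ₂ = 1.3964, θ₃ = 0.1749

rotate P by −φ1: (-0.0515, -0.0891, -0.2624)
  A=0.1915, B=-0.2624, C=(l²−L²−A²−y'²−z²)/(2L)=-0.2253
  θ1 = atan2(B,A) + arccos(C/0.3248) = 1.3970
arm 2 (φ=120.0°): x'=-0.0514, y'=0.0892
  A cos θ + B sin θ = C:  0.1914·cos θ + -0.2624·sin θ = -0.2252
  θ2 = atan2(B,A) + arccos(C/0.3248) = 1.3964
rotate P by −φ3: (0.1029, -0.0001, -0.2624)
  A=0.0371, B=-0.2624, C=(l²−L²−A²−y'²−z²)/(2L)=-0.0091
  γ=atan2(-0.2624,0.0371)=-1.4304;  ψ=arccos(-0.0345)=1.6053;  θ3=γ+ψ≈0.1749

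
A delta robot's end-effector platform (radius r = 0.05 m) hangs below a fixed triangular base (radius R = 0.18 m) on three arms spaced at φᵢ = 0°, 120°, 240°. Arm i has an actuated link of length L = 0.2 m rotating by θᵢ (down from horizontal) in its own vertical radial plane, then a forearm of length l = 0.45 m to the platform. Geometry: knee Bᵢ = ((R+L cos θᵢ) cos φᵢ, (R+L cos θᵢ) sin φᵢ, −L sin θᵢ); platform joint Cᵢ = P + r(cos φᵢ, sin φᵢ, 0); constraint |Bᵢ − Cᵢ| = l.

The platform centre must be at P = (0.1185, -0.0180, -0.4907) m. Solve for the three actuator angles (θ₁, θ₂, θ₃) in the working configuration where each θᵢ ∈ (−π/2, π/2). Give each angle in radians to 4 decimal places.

θ₁ = 0.4361, θ₂ = 1.0472, θ₃ = 0.9597

rotate P by −φ1: (0.1185, -0.0180, -0.4907)
  e−x'=0.0115;  (l²−L²−(e−x')²−y'²−z²)/2L = -0.1969
  θ1 = atan2(B,A) + arccos(C/0.4908) = 0.4361
φ2=120.0° → target in arm frame (-0.0748, -0.0936)
  A=0.2048, B=-0.4907, C=(l²−L²−A²−y'²−z²)/(2L)=-0.3225
  γ=atan2(-0.4907,0.2048)=-1.1753;  ψ=arccos(-0.6066)=2.2225;  θ2=γ+ψ≈1.0472
φ3=240.0° → target in arm frame (-0.0437, 0.1116)
  A cos θ + B sin θ = C:  0.1737·cos θ + -0.4907·sin θ = -0.3023
  √(A²+B²)=0.5205;  θ3 = -1.2306+2.1904 ≈ 0.9597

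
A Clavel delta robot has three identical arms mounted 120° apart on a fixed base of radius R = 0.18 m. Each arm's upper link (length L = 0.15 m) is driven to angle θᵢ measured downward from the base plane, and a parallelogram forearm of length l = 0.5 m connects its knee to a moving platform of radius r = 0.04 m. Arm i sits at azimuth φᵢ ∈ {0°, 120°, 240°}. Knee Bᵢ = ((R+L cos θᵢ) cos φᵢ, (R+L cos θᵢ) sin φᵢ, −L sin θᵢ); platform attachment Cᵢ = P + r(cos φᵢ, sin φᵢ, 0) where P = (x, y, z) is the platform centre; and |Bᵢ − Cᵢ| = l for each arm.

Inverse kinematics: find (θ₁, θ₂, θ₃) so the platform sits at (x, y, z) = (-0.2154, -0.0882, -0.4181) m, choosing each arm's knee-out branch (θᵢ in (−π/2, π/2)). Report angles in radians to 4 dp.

θ₁ = 1.2217, θ₂ = 0.3495, θ₃ = -0.3490

φ1=0.0° → target in arm frame (-0.2154, -0.0882)
  e−x'=0.3554;  (l²−L²−(e−x')²−y'²−z²)/2L = -0.2713
  γ=atan2(-0.4181,0.3554)=-0.8663;  ψ=arccos(-0.4944)=2.0880;  θ1=γ+ψ≈1.2217
φ2=120.0° → target in arm frame (0.0313, 0.2306)
  A=0.1087, B=-0.4181, C=(l²−L²−A²−y'²−z²)/(2L)=-0.0411
  √(A²+B²)=0.4320;  θ2 = -1.3165+1.6660 ≈ 0.3495
arm 3 (φ=240.0°): x'=0.1841, y'=-0.1424
  A=-0.0441, B=-0.4181, C=(l²−L²−A²−y'²−z²)/(2L)=0.1015
  √(A²+B²)=0.4204;  θ3 = -1.6758+1.3269 ≈ -0.3490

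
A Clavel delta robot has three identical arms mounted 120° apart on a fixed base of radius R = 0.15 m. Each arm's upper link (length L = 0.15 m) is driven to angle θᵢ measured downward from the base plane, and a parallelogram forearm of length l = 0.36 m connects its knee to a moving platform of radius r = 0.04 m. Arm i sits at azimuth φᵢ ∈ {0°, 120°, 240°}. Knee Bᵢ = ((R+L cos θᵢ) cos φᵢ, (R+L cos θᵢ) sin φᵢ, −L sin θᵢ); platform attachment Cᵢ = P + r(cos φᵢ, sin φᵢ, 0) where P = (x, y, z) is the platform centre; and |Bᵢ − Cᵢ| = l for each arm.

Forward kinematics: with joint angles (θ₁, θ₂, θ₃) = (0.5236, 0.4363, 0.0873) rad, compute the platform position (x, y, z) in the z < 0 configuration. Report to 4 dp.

(-0.0339, -0.0380, -0.3056)

φ1=0.0°: virtual centre (0.2399, 0.0000, -0.0750), radius l
O2 = (0.2459·cos120.0°, 0.2459·sin120.0°, -0.0634) = (-0.1230, 0.2130, -0.0634)
arm 3 at φ=240.0°: e+L cos θ3 = 0.2594;  O3 = (-0.1297, -0.2247, -0.0131)
subtract pairs → two planes through P
[-0.7258 0.4260 0.0232]·P = 0.0013;  [-0.7392 -0.4493 0.1238]·P = 0.0043
det = 0.6410;  x = -0.0038+0.0986z,  y = -0.0033+0.1134z
quadratic in z: (1.0226)z²+(0.1012)z+(-0.0646)=0, √Δ=0.5238 → z ∈ {-0.3056, 0.2066}; z = -0.3056 (taking z<0)
x = -0.0339, y = -0.0380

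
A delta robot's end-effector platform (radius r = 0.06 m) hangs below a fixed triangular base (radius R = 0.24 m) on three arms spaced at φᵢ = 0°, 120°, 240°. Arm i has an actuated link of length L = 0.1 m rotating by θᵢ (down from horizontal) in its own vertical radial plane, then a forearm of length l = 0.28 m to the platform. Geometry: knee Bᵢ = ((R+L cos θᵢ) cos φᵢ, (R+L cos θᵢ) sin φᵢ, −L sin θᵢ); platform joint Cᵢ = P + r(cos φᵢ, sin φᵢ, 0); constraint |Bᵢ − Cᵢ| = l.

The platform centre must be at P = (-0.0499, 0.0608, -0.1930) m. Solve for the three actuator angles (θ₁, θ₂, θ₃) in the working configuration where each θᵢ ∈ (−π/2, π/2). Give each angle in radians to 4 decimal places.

θ₁ = 1.3093, θ₂ = -0.0006, θ₃ = 1.1341

φ1=0.0° → target in arm frame (-0.0499, 0.0608)
  A cos θ + B sin θ = C:  0.2299·cos θ + -0.1930·sin θ = -0.1270
  √(A²+B²)=0.3002;  θ1 = -0.6984+2.0076 ≈ 1.3093
arm 2 (φ=120.0°): x'=0.0776, y'=0.0128
  A=0.1024, B=-0.1930, C=(l²−L²−A²−y'²−z²)/(2L)=0.1025
  θ2 = atan2(B,A) + arccos(C/0.2185) = -0.0006
φ3=240.0° → target in arm frame (-0.0277, -0.0736)
  A cos θ + B sin θ = C:  0.2077·cos θ + -0.1930·sin θ = -0.0870
  √(A²+B²)=0.2835;  θ3 = -0.7487+1.8828 ≈ 1.1341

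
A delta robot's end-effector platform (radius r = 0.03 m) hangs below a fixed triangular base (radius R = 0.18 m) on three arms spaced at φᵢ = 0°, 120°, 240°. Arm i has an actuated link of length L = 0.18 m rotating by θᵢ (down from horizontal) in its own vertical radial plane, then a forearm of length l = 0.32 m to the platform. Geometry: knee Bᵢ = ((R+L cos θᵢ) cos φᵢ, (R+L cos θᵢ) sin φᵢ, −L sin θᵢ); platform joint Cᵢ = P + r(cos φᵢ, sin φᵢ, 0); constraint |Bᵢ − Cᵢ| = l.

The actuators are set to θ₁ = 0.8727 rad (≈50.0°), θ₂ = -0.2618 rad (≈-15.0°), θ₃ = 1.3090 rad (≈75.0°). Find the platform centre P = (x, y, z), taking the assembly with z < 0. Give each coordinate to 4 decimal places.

centre 1 = (0.2657·cos0.0°, 0.2657·sin0.0°, -0.1379) = (0.2657, 0.0000, -0.1379)
arm 2 at φ=120.0°: ρ2 = 0.3239;  centre 2 = (-0.1619, 0.2805, 0.0466)
centre 3 = (0.1966·cos240.0°, 0.1966·sin240.0°, -0.1739) = (-0.0983, -0.1702, -0.1739)
subtract pairs → two planes through P
[-0.8553 0.5610 0.3690]·P = 0.0175;  [-0.7280 -0.3405 -0.0719]·P = -0.0207
det = 0.6996;  x = 0.0081+0.1219z,  y = 0.0435+-0.4719z
sphere 1 gives Az²+Bz+C=0 with A=1.2375, B=0.1719, C=-0.0152;  B²−4AC=0.1046;  roots -0.2001, 0.0612;  negative root z = -0.2001
x = -0.0163, y = 0.1379

(-0.0163, 0.1379, -0.2001)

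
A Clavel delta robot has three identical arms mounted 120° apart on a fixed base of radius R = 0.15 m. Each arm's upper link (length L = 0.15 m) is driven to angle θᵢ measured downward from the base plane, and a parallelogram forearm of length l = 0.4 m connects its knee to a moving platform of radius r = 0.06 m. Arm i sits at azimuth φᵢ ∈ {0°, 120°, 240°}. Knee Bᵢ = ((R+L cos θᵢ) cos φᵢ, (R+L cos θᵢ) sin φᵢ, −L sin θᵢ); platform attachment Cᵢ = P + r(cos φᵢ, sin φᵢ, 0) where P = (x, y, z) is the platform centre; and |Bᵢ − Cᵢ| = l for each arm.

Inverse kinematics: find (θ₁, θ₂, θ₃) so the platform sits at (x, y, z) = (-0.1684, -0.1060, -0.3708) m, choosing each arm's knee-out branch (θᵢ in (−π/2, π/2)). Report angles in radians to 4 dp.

θ₁ = 1.2216, θ₂ = 0.6979, θ₃ = -0.0873

φ1=0.0° → target in arm frame (-0.1684, -0.1060)
  A=0.2584, B=-0.3708, C=(l²−L²−A²−y'²−z²)/(2L)=-0.2600
  √(A²+B²)=0.4520;  θ1 = -0.9622+2.1837 ≈ 1.2216
rotate P by −φ2: (-0.0076, 0.1988, -0.3708)
  e−x'=0.0976;  (l²−L²−(e−x')²−y'²−z²)/2L = -0.1635
  θ2 = atan2(B,A) + arccos(C/0.3834) = 0.6979
φ3=240.0° → target in arm frame (0.1760, -0.0928)
  A cos θ + B sin θ = C:  -0.0860·cos θ + -0.3708·sin θ = -0.0534
  θ3 = atan2(B,A) + arccos(C/0.3806) = -0.0873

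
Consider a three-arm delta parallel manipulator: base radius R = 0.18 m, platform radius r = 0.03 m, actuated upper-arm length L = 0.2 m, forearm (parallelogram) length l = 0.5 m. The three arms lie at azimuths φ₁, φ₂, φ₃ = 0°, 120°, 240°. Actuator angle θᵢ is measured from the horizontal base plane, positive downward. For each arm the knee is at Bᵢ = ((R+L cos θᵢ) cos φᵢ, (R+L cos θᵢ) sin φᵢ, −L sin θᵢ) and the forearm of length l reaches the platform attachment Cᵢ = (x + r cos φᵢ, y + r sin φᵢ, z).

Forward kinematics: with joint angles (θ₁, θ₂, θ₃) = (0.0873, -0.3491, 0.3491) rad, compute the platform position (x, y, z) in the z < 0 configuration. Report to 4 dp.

arm 1 at φ=0.0°: (R−r)+L cos θ1 = 0.3492;  centre 1 = (0.3492, 0.0000, -0.0174)
φ2=120.0°: virtual centre (-0.1690, 0.2927, 0.0684), radius l
centre 3 = (0.3379·cos240.0°, 0.3379·sin240.0°, -0.0684) = (-0.1690, -0.2927, -0.0684)
eliminate P² terms by subtracting sphere 1 from 2 and 3
plane₁₂: -1.0364x+0.5853y+0.1717z = -0.0034
det = 1.2133;  x = 0.0033+0.0337z,  y = 0.0000+-0.2338z
into |P−centre ₁|² = l²: 1.0558z² + 0.0116z + -0.1300 = 0;  Δ = 0.5491;  z = -0.3564 or 0.3455 → z<0 root = -0.3564
x = -0.0087, y = 0.0833

(-0.0087, 0.0833, -0.3564)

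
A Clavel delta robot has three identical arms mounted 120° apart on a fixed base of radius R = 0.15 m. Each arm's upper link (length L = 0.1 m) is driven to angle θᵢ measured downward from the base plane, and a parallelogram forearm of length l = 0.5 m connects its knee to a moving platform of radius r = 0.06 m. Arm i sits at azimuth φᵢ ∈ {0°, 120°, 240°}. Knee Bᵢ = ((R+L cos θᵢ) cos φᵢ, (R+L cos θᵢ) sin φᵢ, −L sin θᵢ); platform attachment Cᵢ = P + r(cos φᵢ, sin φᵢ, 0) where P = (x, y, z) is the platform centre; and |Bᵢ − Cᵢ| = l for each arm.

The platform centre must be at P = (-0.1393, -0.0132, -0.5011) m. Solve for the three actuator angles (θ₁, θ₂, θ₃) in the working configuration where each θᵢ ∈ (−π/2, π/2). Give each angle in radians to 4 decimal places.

θ₁ = 1.0471, θ₂ = 0.3490, θ₃ = 0.2615

φ1=0.0° → target in arm frame (-0.1393, -0.0132)
  A cos θ + B sin θ = C:  0.2293·cos θ + -0.5011·sin θ = -0.3193
  γ=atan2(-0.5011,0.2293)=-1.1416;  ψ=arccos(-0.5794)=2.1887;  θ1=γ+ψ≈1.0471
arm 2 (φ=120.0°): x'=0.0582, y'=0.1272
  A cos θ + B sin θ = C:  0.0318·cos θ + -0.5011·sin θ = -0.1415
  θ2 = atan2(B,A) + arccos(C/0.5021) = 0.3490
rotate P by −φ3: (0.0811, -0.1140, -0.5011)
  A=0.0089, B=-0.5011, C=(l²−L²−A²−y'²−z²)/(2L)=-0.1209
  γ=atan2(-0.5011,0.0089)=-1.5530;  ψ=arccos(-0.2413)=1.8145;  θ3=γ+ψ≈0.2615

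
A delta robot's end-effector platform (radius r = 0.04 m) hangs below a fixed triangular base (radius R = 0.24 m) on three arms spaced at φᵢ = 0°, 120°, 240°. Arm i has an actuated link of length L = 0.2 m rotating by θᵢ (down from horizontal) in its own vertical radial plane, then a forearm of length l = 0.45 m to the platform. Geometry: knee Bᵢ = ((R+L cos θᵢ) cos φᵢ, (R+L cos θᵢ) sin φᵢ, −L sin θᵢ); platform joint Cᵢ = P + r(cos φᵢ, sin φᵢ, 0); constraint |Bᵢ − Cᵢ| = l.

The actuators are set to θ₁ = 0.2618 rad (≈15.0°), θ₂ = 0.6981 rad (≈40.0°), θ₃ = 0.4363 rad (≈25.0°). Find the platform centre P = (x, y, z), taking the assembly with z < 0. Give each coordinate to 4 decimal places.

S1 = (0.3932·cos0.0°, 0.3932·sin0.0°, -0.0518) = (0.3932, 0.0000, -0.0518)
arm 2 at φ=120.0°: (R−r)+L cos θ2 = 0.3532;  S2 = (-0.1766, 0.3059, -0.1286)
S3 = (0.3813·cos240.0°, 0.3813·sin240.0°, -0.0845) = (-0.1906, -0.3302, -0.0845)
eliminate P² terms by subtracting sphere 1 from 2 and 3
[-1.1396 0.6118 -0.1536]·P = -0.0160;  [-1.1676 -0.6604 -0.0655]·P = -0.0048
Cramer: x(z) = 0.0092-0.0965z;  y(z) = -0.0090+0.0714z
sphere 1 gives Az²+Bz+C=0 with A=1.0144, B=0.1763, C=-0.0523;  B²−4AC=0.2432;  roots -0.3300, 0.1562;  negative root z = -0.3300
x = 0.0410, y = -0.0326

(0.0410, -0.0326, -0.3300)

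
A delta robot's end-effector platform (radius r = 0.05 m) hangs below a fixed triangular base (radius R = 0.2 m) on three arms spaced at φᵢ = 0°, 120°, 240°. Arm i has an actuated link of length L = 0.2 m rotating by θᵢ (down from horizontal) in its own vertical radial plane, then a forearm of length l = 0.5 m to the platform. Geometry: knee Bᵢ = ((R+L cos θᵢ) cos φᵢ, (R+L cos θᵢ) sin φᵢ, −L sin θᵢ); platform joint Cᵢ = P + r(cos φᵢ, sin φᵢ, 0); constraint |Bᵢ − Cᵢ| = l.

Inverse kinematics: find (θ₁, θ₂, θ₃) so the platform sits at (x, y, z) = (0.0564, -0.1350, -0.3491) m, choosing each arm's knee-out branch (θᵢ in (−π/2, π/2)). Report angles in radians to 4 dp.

θ₁ = -0.1747, θ₂ = 0.6980, θ₃ = -0.3494

arm 1 (φ=0.0°): x'=0.0564, y'=-0.1350
  A=0.0936, B=-0.3491, C=(l²−L²−A²−y'²−z²)/(2L)=0.1529
  √(A²+B²)=0.3614;  θ1 = -1.3088+1.1341 ≈ -0.1747
φ2=120.0° → target in arm frame (-0.1451, 0.0187)
  A cos θ + B sin θ = C:  0.2951·cos θ + -0.3491·sin θ = 0.0017
  √(A²+B²)=0.4571;  θ2 = -0.8690+1.5670 ≈ 0.6980
arm 3 (φ=240.0°): x'=0.0887, y'=0.1163
  A=0.0613, B=-0.3491, C=(l²−L²−A²−y'²−z²)/(2L)=0.1771
  √(A²+B²)=0.3544;  θ3 = -1.3970+1.0476 ≈ -0.3494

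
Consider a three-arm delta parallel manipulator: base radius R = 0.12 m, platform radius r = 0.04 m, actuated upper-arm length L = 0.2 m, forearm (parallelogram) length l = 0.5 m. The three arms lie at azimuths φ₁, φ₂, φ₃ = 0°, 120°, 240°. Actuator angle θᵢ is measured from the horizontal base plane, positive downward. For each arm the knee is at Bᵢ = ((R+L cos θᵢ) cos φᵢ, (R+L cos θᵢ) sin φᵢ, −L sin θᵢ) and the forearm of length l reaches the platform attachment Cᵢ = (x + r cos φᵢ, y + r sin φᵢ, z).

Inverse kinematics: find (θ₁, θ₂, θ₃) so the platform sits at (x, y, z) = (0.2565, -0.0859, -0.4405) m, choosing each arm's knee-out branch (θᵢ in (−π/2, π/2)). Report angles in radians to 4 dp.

θ₁ = -0.2619, θ₂ = 1.0470, θ₃ = 0.6980

φ1=0.0° → target in arm frame (0.2565, -0.0859)
  A=-0.1765, B=-0.4405, C=(l²−L²−A²−y'²−z²)/(2L)=-0.0564
  γ=atan2(-0.4405,-0.1765)=-1.9519;  ψ=arccos(-0.1189)=1.6900;  θ1=γ+ψ≈-0.2619
φ2=120.0° → target in arm frame (-0.2026, -0.1792)
  A cos θ + B sin θ = C:  0.2826·cos θ + -0.4405·sin θ = -0.2401
  √(A²+B²)=0.5234;  θ2 = -1.0003+2.0474 ≈ 1.0470
arm 3 (φ=240.0°): x'=-0.0539, y'=0.2651
  A cos θ + B sin θ = C:  0.1339·cos θ + -0.4405·sin θ = -0.1806
  γ=atan2(-0.4405,0.1339)=-1.2758;  ψ=arccos(-0.3922)=1.9738;  θ3=γ+ψ≈0.6980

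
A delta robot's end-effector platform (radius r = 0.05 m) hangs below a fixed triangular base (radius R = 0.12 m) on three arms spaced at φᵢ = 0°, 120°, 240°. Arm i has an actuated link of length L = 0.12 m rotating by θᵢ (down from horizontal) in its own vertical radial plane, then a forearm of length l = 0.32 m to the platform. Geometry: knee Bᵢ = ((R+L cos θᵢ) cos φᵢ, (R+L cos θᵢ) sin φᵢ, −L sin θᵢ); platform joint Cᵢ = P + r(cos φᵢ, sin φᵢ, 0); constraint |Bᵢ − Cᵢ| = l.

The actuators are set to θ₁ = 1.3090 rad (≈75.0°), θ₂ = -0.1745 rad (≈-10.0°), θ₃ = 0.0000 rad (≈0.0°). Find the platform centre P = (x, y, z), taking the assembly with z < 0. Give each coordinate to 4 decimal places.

(-0.1907, 0.0158, -0.2464)

arm 1 at φ=0.0°: (R−r)+L cos θ1 = 0.1011;  O1 = (0.1011, 0.0000, -0.1159)
φ2=120.0°: virtual centre (-0.0941, 0.1630, 0.0208), radius l
φ3=240.0°: virtual centre (-0.0950, -0.1645, 0.0000), radius l
eliminate P² terms by subtracting sphere 1 from 2 and 3
[-0.3903 0.3259 0.2735]·P = 0.0122;  [-0.3921 -0.3291 0.2318]·P = 0.0125
det = 0.2562;  x = -0.0315+0.6461z,  y = -0.0003+-0.0654z
quadratic in z: (1.4217)z²+(0.0606)z+(-0.0714)=0, √Δ=0.6401 → z ∈ {-0.2464, 0.2038}; z = -0.2464 (taking z<0)
x = -0.1907, y = 0.0158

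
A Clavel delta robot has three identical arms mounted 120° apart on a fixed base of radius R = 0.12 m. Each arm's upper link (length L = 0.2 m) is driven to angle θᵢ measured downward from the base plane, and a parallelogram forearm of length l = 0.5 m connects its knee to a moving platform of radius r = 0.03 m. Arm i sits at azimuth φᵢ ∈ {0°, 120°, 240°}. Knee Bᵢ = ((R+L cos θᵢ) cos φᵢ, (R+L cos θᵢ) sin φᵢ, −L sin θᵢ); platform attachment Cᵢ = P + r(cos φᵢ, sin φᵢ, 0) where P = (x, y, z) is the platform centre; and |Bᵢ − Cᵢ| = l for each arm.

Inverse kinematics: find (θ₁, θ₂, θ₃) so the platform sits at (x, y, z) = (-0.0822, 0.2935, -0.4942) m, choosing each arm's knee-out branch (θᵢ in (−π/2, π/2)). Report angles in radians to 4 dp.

θ₁ = 1.1343, θ₂ = -0.0001, θ₃ = 1.3960

φ1=0.0° → target in arm frame (-0.0822, 0.2935)
  e−x'=0.1722;  (l²−L²−(e−x')²−y'²−z²)/2L = -0.3751
  θ1 = atan2(B,A) + arccos(C/0.5233) = 1.1343
rotate P by −φ2: (0.2953, -0.0756, -0.4942)
  A cos θ + B sin θ = C:  -0.2053·cos θ + -0.4942·sin θ = -0.2052
  θ2 = atan2(B,A) + arccos(C/0.5351) = -0.0001
φ3=240.0° → target in arm frame (-0.2131, -0.2179)
  A cos θ + B sin θ = C:  0.3031·cos θ + -0.4942·sin θ = -0.4340
  θ3 = atan2(B,A) + arccos(C/0.5797) = 1.3960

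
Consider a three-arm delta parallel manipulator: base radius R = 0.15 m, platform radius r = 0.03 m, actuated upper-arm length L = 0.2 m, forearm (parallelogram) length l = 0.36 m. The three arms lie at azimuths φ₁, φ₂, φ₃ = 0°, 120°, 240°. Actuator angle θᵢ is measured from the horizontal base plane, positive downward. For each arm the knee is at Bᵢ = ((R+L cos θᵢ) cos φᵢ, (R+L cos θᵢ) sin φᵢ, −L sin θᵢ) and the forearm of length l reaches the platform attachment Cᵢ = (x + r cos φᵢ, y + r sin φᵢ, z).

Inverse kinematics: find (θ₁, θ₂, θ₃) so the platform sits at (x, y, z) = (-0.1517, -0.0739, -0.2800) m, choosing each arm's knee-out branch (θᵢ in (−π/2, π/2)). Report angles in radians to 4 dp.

θ₁ = 1.2218, θ₂ = 0.6111, θ₃ = -0.0876

φ1=0.0° → target in arm frame (-0.1517, -0.0739)
  A=0.2717, B=-0.2800, C=(l²−L²−A²−y'²−z²)/(2L)=-0.1702
  θ1 = atan2(B,A) + arccos(C/0.3902) = 1.2218
rotate P by −φ2: (0.0119, 0.1683, -0.2800)
  A cos θ + B sin θ = C:  0.1081·cos θ + -0.2800·sin θ = -0.0721
  θ2 = atan2(B,A) + arccos(C/0.3002) = 0.6111
rotate P by −φ3: (0.1398, -0.0944, -0.2800)
  A cos θ + B sin θ = C:  -0.0198·cos θ + -0.2800·sin θ = 0.0047
  γ=atan2(-0.2800,-0.0198)=-1.6416;  ψ=arccos(0.0168)=1.5540;  θ3=γ+ψ≈-0.0876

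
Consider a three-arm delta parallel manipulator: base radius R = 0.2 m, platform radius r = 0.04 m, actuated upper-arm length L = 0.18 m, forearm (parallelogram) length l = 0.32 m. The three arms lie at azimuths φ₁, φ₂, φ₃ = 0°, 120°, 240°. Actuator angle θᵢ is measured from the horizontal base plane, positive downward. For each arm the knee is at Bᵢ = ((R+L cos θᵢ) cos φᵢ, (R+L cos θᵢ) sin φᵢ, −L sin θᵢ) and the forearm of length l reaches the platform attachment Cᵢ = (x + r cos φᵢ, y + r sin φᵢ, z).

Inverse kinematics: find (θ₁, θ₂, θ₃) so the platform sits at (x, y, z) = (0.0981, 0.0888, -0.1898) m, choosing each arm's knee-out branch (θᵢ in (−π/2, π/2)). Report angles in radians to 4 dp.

θ₁ = 0.0004, θ₂ = 0.6108, θ₃ = 1.3965

rotate P by −φ1: (0.0981, 0.0888, -0.1898)
  A cos θ + B sin θ = C:  0.0619·cos θ + -0.1898·sin θ = 0.0618
  θ1 = atan2(B,A) + arccos(C/0.1996) = 0.0004
arm 2 (φ=120.0°): x'=0.0279, y'=-0.1294
  A=0.1321, B=-0.1898, C=(l²−L²−A²−y'²−z²)/(2L)=-0.0006
  γ=atan2(-0.1898,0.1321)=-0.9626;  ψ=arccos(-0.0026)=1.5734;  θ2=γ+ψ≈0.6108
arm 3 (φ=240.0°): x'=-0.1260, y'=0.0406
  A cos θ + B sin θ = C:  0.2860·cos θ + -0.1898·sin θ = -0.1373
  θ3 = atan2(B,A) + arccos(C/0.3432) = 1.3965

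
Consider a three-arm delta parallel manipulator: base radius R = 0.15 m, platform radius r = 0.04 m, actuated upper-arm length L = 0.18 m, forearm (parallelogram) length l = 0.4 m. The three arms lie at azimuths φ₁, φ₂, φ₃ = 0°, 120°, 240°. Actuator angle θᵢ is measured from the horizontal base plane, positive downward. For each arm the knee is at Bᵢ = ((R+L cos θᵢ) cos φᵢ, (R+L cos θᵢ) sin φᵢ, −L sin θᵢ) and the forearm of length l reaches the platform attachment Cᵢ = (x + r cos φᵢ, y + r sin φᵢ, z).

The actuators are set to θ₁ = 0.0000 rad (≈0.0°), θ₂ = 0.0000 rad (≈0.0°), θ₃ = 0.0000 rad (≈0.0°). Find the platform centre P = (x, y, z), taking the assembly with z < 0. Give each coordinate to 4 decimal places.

S1 = (0.2900·cos0.0°, 0.2900·sin0.0°, 0.0000) = (0.2900, 0.0000, 0.0000)
φ2=120.0°: virtual centre (-0.1450, 0.2511, 0.0000), radius l
φ3=240.0°: virtual centre (-0.1450, -0.2511, 0.0000), radius l
eliminate P² terms by subtracting sphere 1 from 2 and 3
plane₁₂: -0.8700x+0.5023y+0.0000z = 0.0000
det = 0.8740;  x = 0.0000+0.0000z,  y = 0.0000+0.0000z
sphere 1 gives Az²+Bz+C=0 with A=1.0000, B=0.0000, C=-0.0759;  B²−4AC=0.3036;  roots -0.2755, 0.2755;  negative root z = -0.2755
x = 0.0000, y = 0.0000

(0.0000, 0.0000, -0.2755)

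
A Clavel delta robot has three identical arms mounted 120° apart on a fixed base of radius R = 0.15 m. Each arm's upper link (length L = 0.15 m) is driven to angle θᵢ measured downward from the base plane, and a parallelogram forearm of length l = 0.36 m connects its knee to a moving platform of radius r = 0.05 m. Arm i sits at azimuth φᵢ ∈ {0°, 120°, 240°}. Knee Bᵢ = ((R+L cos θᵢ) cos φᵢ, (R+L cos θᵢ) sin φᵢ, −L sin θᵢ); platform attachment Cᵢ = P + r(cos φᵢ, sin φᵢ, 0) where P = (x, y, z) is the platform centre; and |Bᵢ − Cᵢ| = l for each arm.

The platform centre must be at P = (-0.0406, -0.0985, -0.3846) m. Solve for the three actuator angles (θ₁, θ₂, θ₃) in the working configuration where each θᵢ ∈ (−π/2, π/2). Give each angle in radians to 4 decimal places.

φ1=0.0° → target in arm frame (-0.0406, -0.0985)
  A cos θ + B sin θ = C:  0.1406·cos θ + -0.3846·sin θ = -0.2343
  γ=atan2(-0.3846,0.1406)=-1.2203;  ψ=arccos(-0.5722)=2.1799;  θ1=γ+ψ≈0.9596
φ2=120.0° → target in arm frame (-0.0650, 0.0844)
  A cos θ + B sin θ = C:  0.1650·cos θ + -0.3846·sin θ = -0.2506
  γ=atan2(-0.3846,0.1650)=-1.1655;  ψ=arccos(-0.5987)=2.2127;  θ2=γ+ψ≈1.0472
rotate P by −φ3: (0.1056, 0.0141, -0.3846)
  A cos θ + B sin θ = C:  -0.0056·cos θ + -0.3846·sin θ = -0.1368
  √(A²+B²)=0.3846;  θ3 = -1.5854+1.9345 ≈ 0.3491

θ₁ = 0.9596, θ₂ = 1.0472, θ₃ = 0.3491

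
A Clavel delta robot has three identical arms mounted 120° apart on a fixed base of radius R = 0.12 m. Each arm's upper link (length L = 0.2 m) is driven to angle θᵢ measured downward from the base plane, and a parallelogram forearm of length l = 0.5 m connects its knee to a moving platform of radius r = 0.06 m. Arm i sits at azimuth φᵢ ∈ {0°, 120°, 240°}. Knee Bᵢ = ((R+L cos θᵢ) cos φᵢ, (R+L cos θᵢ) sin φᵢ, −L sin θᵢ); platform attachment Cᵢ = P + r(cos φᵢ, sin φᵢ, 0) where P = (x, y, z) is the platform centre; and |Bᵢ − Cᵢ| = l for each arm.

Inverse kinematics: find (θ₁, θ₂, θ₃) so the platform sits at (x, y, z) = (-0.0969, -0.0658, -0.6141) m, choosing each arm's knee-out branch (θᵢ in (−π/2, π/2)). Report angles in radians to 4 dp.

θ₁ = 1.1342, θ₂ = 0.9597, θ₃ = 0.6980

φ1=0.0° → target in arm frame (-0.0969, -0.0658)
  e−x'=0.1569;  (l²−L²−(e−x')²−y'²−z²)/2L = -0.4902
  θ1 = atan2(B,A) + arccos(C/0.6338) = 1.1342
φ2=120.0° → target in arm frame (-0.0085, 0.1168)
  A=0.0685, B=-0.6141, C=(l²−L²−A²−y'²−z²)/(2L)=-0.4637
  γ=atan2(-0.6141,0.0685)=-1.4597;  ψ=arccos(-0.7504)=2.4194;  θ2=γ+ψ≈0.9597
rotate P by −φ3: (0.1054, -0.0510, -0.6141)
  A=-0.0454, B=-0.6141, C=(l²−L²−A²−y'²−z²)/(2L)=-0.4295
  θ3 = atan2(B,A) + arccos(C/0.6158) = 0.6980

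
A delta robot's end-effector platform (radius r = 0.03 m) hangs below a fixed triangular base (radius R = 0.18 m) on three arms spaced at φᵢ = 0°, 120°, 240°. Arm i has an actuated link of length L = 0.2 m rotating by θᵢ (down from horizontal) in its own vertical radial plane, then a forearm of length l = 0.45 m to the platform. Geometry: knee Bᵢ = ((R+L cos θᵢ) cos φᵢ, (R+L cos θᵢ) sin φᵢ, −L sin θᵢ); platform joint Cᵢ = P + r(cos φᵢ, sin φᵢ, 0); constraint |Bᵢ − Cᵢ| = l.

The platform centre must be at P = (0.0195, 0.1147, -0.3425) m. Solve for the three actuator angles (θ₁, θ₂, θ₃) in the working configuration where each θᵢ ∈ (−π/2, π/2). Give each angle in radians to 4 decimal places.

θ₁ = 0.2615, θ₂ = -0.0874, θ₃ = 0.7852

rotate P by −φ1: (0.0195, 0.1147, -0.3425)
  A cos θ + B sin θ = C:  0.1305·cos θ + -0.3425·sin θ = 0.0375
  θ1 = atan2(B,A) + arccos(C/0.3665) = 0.2615
φ2=120.0° → target in arm frame (0.0896, -0.0742)
  A cos θ + B sin θ = C:  0.0604·cos θ + -0.3425·sin θ = 0.0901
  √(A²+B²)=0.3478;  θ2 = -1.3962+1.3088 ≈ -0.0874
rotate P by −φ3: (-0.1091, -0.0405, -0.3425)
  A=0.2591, B=-0.3425, C=(l²−L²−A²−y'²−z²)/(2L)=-0.0589
  γ=atan2(-0.3425,0.2591)=-0.9232;  ψ=arccos(-0.1372)=1.7084;  θ3=γ+ψ≈0.7852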